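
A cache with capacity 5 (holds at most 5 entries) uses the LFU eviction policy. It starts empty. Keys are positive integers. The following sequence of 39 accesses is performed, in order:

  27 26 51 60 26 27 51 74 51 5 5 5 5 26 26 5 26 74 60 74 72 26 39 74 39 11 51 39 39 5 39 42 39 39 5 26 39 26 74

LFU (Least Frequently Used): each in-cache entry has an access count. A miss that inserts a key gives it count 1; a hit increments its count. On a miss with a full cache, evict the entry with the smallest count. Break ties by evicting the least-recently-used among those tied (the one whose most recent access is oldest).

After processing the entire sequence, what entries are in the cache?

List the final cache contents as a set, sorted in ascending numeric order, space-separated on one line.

Answer: 5 26 39 51 74

Derivation:
LFU simulation (capacity=5):
  1. access 27: MISS. Cache: [27(c=1)]
  2. access 26: MISS. Cache: [27(c=1) 26(c=1)]
  3. access 51: MISS. Cache: [27(c=1) 26(c=1) 51(c=1)]
  4. access 60: MISS. Cache: [27(c=1) 26(c=1) 51(c=1) 60(c=1)]
  5. access 26: HIT, count now 2. Cache: [27(c=1) 51(c=1) 60(c=1) 26(c=2)]
  6. access 27: HIT, count now 2. Cache: [51(c=1) 60(c=1) 26(c=2) 27(c=2)]
  7. access 51: HIT, count now 2. Cache: [60(c=1) 26(c=2) 27(c=2) 51(c=2)]
  8. access 74: MISS. Cache: [60(c=1) 74(c=1) 26(c=2) 27(c=2) 51(c=2)]
  9. access 51: HIT, count now 3. Cache: [60(c=1) 74(c=1) 26(c=2) 27(c=2) 51(c=3)]
  10. access 5: MISS, evict 60(c=1). Cache: [74(c=1) 5(c=1) 26(c=2) 27(c=2) 51(c=3)]
  11. access 5: HIT, count now 2. Cache: [74(c=1) 26(c=2) 27(c=2) 5(c=2) 51(c=3)]
  12. access 5: HIT, count now 3. Cache: [74(c=1) 26(c=2) 27(c=2) 51(c=3) 5(c=3)]
  13. access 5: HIT, count now 4. Cache: [74(c=1) 26(c=2) 27(c=2) 51(c=3) 5(c=4)]
  14. access 26: HIT, count now 3. Cache: [74(c=1) 27(c=2) 51(c=3) 26(c=3) 5(c=4)]
  15. access 26: HIT, count now 4. Cache: [74(c=1) 27(c=2) 51(c=3) 5(c=4) 26(c=4)]
  16. access 5: HIT, count now 5. Cache: [74(c=1) 27(c=2) 51(c=3) 26(c=4) 5(c=5)]
  17. access 26: HIT, count now 5. Cache: [74(c=1) 27(c=2) 51(c=3) 5(c=5) 26(c=5)]
  18. access 74: HIT, count now 2. Cache: [27(c=2) 74(c=2) 51(c=3) 5(c=5) 26(c=5)]
  19. access 60: MISS, evict 27(c=2). Cache: [60(c=1) 74(c=2) 51(c=3) 5(c=5) 26(c=5)]
  20. access 74: HIT, count now 3. Cache: [60(c=1) 51(c=3) 74(c=3) 5(c=5) 26(c=5)]
  21. access 72: MISS, evict 60(c=1). Cache: [72(c=1) 51(c=3) 74(c=3) 5(c=5) 26(c=5)]
  22. access 26: HIT, count now 6. Cache: [72(c=1) 51(c=3) 74(c=3) 5(c=5) 26(c=6)]
  23. access 39: MISS, evict 72(c=1). Cache: [39(c=1) 51(c=3) 74(c=3) 5(c=5) 26(c=6)]
  24. access 74: HIT, count now 4. Cache: [39(c=1) 51(c=3) 74(c=4) 5(c=5) 26(c=6)]
  25. access 39: HIT, count now 2. Cache: [39(c=2) 51(c=3) 74(c=4) 5(c=5) 26(c=6)]
  26. access 11: MISS, evict 39(c=2). Cache: [11(c=1) 51(c=3) 74(c=4) 5(c=5) 26(c=6)]
  27. access 51: HIT, count now 4. Cache: [11(c=1) 74(c=4) 51(c=4) 5(c=5) 26(c=6)]
  28. access 39: MISS, evict 11(c=1). Cache: [39(c=1) 74(c=4) 51(c=4) 5(c=5) 26(c=6)]
  29. access 39: HIT, count now 2. Cache: [39(c=2) 74(c=4) 51(c=4) 5(c=5) 26(c=6)]
  30. access 5: HIT, count now 6. Cache: [39(c=2) 74(c=4) 51(c=4) 26(c=6) 5(c=6)]
  31. access 39: HIT, count now 3. Cache: [39(c=3) 74(c=4) 51(c=4) 26(c=6) 5(c=6)]
  32. access 42: MISS, evict 39(c=3). Cache: [42(c=1) 74(c=4) 51(c=4) 26(c=6) 5(c=6)]
  33. access 39: MISS, evict 42(c=1). Cache: [39(c=1) 74(c=4) 51(c=4) 26(c=6) 5(c=6)]
  34. access 39: HIT, count now 2. Cache: [39(c=2) 74(c=4) 51(c=4) 26(c=6) 5(c=6)]
  35. access 5: HIT, count now 7. Cache: [39(c=2) 74(c=4) 51(c=4) 26(c=6) 5(c=7)]
  36. access 26: HIT, count now 7. Cache: [39(c=2) 74(c=4) 51(c=4) 5(c=7) 26(c=7)]
  37. access 39: HIT, count now 3. Cache: [39(c=3) 74(c=4) 51(c=4) 5(c=7) 26(c=7)]
  38. access 26: HIT, count now 8. Cache: [39(c=3) 74(c=4) 51(c=4) 5(c=7) 26(c=8)]
  39. access 74: HIT, count now 5. Cache: [39(c=3) 51(c=4) 74(c=5) 5(c=7) 26(c=8)]
Total: 26 hits, 13 misses, 8 evictions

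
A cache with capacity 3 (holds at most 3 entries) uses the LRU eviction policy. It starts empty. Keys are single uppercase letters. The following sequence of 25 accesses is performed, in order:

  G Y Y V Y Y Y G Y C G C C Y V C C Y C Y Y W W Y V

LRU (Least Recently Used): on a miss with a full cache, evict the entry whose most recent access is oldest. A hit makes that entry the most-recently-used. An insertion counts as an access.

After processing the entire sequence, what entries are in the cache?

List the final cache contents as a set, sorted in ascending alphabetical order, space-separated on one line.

LRU simulation (capacity=3):
  1. access G: MISS. Cache (LRU->MRU): [G]
  2. access Y: MISS. Cache (LRU->MRU): [G Y]
  3. access Y: HIT. Cache (LRU->MRU): [G Y]
  4. access V: MISS. Cache (LRU->MRU): [G Y V]
  5. access Y: HIT. Cache (LRU->MRU): [G V Y]
  6. access Y: HIT. Cache (LRU->MRU): [G V Y]
  7. access Y: HIT. Cache (LRU->MRU): [G V Y]
  8. access G: HIT. Cache (LRU->MRU): [V Y G]
  9. access Y: HIT. Cache (LRU->MRU): [V G Y]
  10. access C: MISS, evict V. Cache (LRU->MRU): [G Y C]
  11. access G: HIT. Cache (LRU->MRU): [Y C G]
  12. access C: HIT. Cache (LRU->MRU): [Y G C]
  13. access C: HIT. Cache (LRU->MRU): [Y G C]
  14. access Y: HIT. Cache (LRU->MRU): [G C Y]
  15. access V: MISS, evict G. Cache (LRU->MRU): [C Y V]
  16. access C: HIT. Cache (LRU->MRU): [Y V C]
  17. access C: HIT. Cache (LRU->MRU): [Y V C]
  18. access Y: HIT. Cache (LRU->MRU): [V C Y]
  19. access C: HIT. Cache (LRU->MRU): [V Y C]
  20. access Y: HIT. Cache (LRU->MRU): [V C Y]
  21. access Y: HIT. Cache (LRU->MRU): [V C Y]
  22. access W: MISS, evict V. Cache (LRU->MRU): [C Y W]
  23. access W: HIT. Cache (LRU->MRU): [C Y W]
  24. access Y: HIT. Cache (LRU->MRU): [C W Y]
  25. access V: MISS, evict C. Cache (LRU->MRU): [W Y V]
Total: 18 hits, 7 misses, 4 evictions

Answer: V W Y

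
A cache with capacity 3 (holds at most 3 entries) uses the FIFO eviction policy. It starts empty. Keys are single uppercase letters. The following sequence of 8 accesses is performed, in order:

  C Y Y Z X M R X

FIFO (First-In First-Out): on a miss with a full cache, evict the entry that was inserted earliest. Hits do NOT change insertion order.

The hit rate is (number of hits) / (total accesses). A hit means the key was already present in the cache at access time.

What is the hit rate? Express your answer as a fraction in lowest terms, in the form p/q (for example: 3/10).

Answer: 1/4

Derivation:
FIFO simulation (capacity=3):
  1. access C: MISS. Cache (old->new): [C]
  2. access Y: MISS. Cache (old->new): [C Y]
  3. access Y: HIT. Cache (old->new): [C Y]
  4. access Z: MISS. Cache (old->new): [C Y Z]
  5. access X: MISS, evict C. Cache (old->new): [Y Z X]
  6. access M: MISS, evict Y. Cache (old->new): [Z X M]
  7. access R: MISS, evict Z. Cache (old->new): [X M R]
  8. access X: HIT. Cache (old->new): [X M R]
Total: 2 hits, 6 misses, 3 evictions

Hit rate = 2/8 = 1/4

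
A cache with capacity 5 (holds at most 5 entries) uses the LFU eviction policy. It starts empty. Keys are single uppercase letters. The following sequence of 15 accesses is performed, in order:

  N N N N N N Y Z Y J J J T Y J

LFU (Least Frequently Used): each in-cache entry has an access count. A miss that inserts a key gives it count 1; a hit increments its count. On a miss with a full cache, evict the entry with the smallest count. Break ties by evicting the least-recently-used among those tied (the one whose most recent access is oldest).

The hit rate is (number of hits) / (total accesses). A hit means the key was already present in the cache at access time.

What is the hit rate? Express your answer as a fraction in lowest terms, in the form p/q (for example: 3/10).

Answer: 2/3

Derivation:
LFU simulation (capacity=5):
  1. access N: MISS. Cache: [N(c=1)]
  2. access N: HIT, count now 2. Cache: [N(c=2)]
  3. access N: HIT, count now 3. Cache: [N(c=3)]
  4. access N: HIT, count now 4. Cache: [N(c=4)]
  5. access N: HIT, count now 5. Cache: [N(c=5)]
  6. access N: HIT, count now 6. Cache: [N(c=6)]
  7. access Y: MISS. Cache: [Y(c=1) N(c=6)]
  8. access Z: MISS. Cache: [Y(c=1) Z(c=1) N(c=6)]
  9. access Y: HIT, count now 2. Cache: [Z(c=1) Y(c=2) N(c=6)]
  10. access J: MISS. Cache: [Z(c=1) J(c=1) Y(c=2) N(c=6)]
  11. access J: HIT, count now 2. Cache: [Z(c=1) Y(c=2) J(c=2) N(c=6)]
  12. access J: HIT, count now 3. Cache: [Z(c=1) Y(c=2) J(c=3) N(c=6)]
  13. access T: MISS. Cache: [Z(c=1) T(c=1) Y(c=2) J(c=3) N(c=6)]
  14. access Y: HIT, count now 3. Cache: [Z(c=1) T(c=1) J(c=3) Y(c=3) N(c=6)]
  15. access J: HIT, count now 4. Cache: [Z(c=1) T(c=1) Y(c=3) J(c=4) N(c=6)]
Total: 10 hits, 5 misses, 0 evictions

Hit rate = 10/15 = 2/3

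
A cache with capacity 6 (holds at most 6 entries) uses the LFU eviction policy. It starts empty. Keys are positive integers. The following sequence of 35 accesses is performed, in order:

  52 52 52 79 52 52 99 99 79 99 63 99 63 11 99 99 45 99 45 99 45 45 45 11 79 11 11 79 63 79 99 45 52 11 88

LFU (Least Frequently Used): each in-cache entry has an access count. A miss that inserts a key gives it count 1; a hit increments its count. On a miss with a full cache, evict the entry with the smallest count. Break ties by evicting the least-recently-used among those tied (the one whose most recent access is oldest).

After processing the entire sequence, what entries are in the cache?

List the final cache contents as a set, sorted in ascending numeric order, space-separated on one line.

LFU simulation (capacity=6):
  1. access 52: MISS. Cache: [52(c=1)]
  2. access 52: HIT, count now 2. Cache: [52(c=2)]
  3. access 52: HIT, count now 3. Cache: [52(c=3)]
  4. access 79: MISS. Cache: [79(c=1) 52(c=3)]
  5. access 52: HIT, count now 4. Cache: [79(c=1) 52(c=4)]
  6. access 52: HIT, count now 5. Cache: [79(c=1) 52(c=5)]
  7. access 99: MISS. Cache: [79(c=1) 99(c=1) 52(c=5)]
  8. access 99: HIT, count now 2. Cache: [79(c=1) 99(c=2) 52(c=5)]
  9. access 79: HIT, count now 2. Cache: [99(c=2) 79(c=2) 52(c=5)]
  10. access 99: HIT, count now 3. Cache: [79(c=2) 99(c=3) 52(c=5)]
  11. access 63: MISS. Cache: [63(c=1) 79(c=2) 99(c=3) 52(c=5)]
  12. access 99: HIT, count now 4. Cache: [63(c=1) 79(c=2) 99(c=4) 52(c=5)]
  13. access 63: HIT, count now 2. Cache: [79(c=2) 63(c=2) 99(c=4) 52(c=5)]
  14. access 11: MISS. Cache: [11(c=1) 79(c=2) 63(c=2) 99(c=4) 52(c=5)]
  15. access 99: HIT, count now 5. Cache: [11(c=1) 79(c=2) 63(c=2) 52(c=5) 99(c=5)]
  16. access 99: HIT, count now 6. Cache: [11(c=1) 79(c=2) 63(c=2) 52(c=5) 99(c=6)]
  17. access 45: MISS. Cache: [11(c=1) 45(c=1) 79(c=2) 63(c=2) 52(c=5) 99(c=6)]
  18. access 99: HIT, count now 7. Cache: [11(c=1) 45(c=1) 79(c=2) 63(c=2) 52(c=5) 99(c=7)]
  19. access 45: HIT, count now 2. Cache: [11(c=1) 79(c=2) 63(c=2) 45(c=2) 52(c=5) 99(c=7)]
  20. access 99: HIT, count now 8. Cache: [11(c=1) 79(c=2) 63(c=2) 45(c=2) 52(c=5) 99(c=8)]
  21. access 45: HIT, count now 3. Cache: [11(c=1) 79(c=2) 63(c=2) 45(c=3) 52(c=5) 99(c=8)]
  22. access 45: HIT, count now 4. Cache: [11(c=1) 79(c=2) 63(c=2) 45(c=4) 52(c=5) 99(c=8)]
  23. access 45: HIT, count now 5. Cache: [11(c=1) 79(c=2) 63(c=2) 52(c=5) 45(c=5) 99(c=8)]
  24. access 11: HIT, count now 2. Cache: [79(c=2) 63(c=2) 11(c=2) 52(c=5) 45(c=5) 99(c=8)]
  25. access 79: HIT, count now 3. Cache: [63(c=2) 11(c=2) 79(c=3) 52(c=5) 45(c=5) 99(c=8)]
  26. access 11: HIT, count now 3. Cache: [63(c=2) 79(c=3) 11(c=3) 52(c=5) 45(c=5) 99(c=8)]
  27. access 11: HIT, count now 4. Cache: [63(c=2) 79(c=3) 11(c=4) 52(c=5) 45(c=5) 99(c=8)]
  28. access 79: HIT, count now 4. Cache: [63(c=2) 11(c=4) 79(c=4) 52(c=5) 45(c=5) 99(c=8)]
  29. access 63: HIT, count now 3. Cache: [63(c=3) 11(c=4) 79(c=4) 52(c=5) 45(c=5) 99(c=8)]
  30. access 79: HIT, count now 5. Cache: [63(c=3) 11(c=4) 52(c=5) 45(c=5) 79(c=5) 99(c=8)]
  31. access 99: HIT, count now 9. Cache: [63(c=3) 11(c=4) 52(c=5) 45(c=5) 79(c=5) 99(c=9)]
  32. access 45: HIT, count now 6. Cache: [63(c=3) 11(c=4) 52(c=5) 79(c=5) 45(c=6) 99(c=9)]
  33. access 52: HIT, count now 6. Cache: [63(c=3) 11(c=4) 79(c=5) 45(c=6) 52(c=6) 99(c=9)]
  34. access 11: HIT, count now 5. Cache: [63(c=3) 79(c=5) 11(c=5) 45(c=6) 52(c=6) 99(c=9)]
  35. access 88: MISS, evict 63(c=3). Cache: [88(c=1) 79(c=5) 11(c=5) 45(c=6) 52(c=6) 99(c=9)]
Total: 28 hits, 7 misses, 1 evictions

Answer: 11 45 52 79 88 99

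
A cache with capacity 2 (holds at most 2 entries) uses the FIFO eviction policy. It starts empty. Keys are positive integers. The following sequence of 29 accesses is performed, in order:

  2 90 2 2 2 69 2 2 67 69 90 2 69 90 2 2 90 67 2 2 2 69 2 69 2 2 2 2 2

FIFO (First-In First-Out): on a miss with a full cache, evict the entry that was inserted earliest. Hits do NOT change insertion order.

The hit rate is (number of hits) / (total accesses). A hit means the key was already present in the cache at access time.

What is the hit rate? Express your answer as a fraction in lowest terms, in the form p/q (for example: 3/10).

Answer: 15/29

Derivation:
FIFO simulation (capacity=2):
  1. access 2: MISS. Cache (old->new): [2]
  2. access 90: MISS. Cache (old->new): [2 90]
  3. access 2: HIT. Cache (old->new): [2 90]
  4. access 2: HIT. Cache (old->new): [2 90]
  5. access 2: HIT. Cache (old->new): [2 90]
  6. access 69: MISS, evict 2. Cache (old->new): [90 69]
  7. access 2: MISS, evict 90. Cache (old->new): [69 2]
  8. access 2: HIT. Cache (old->new): [69 2]
  9. access 67: MISS, evict 69. Cache (old->new): [2 67]
  10. access 69: MISS, evict 2. Cache (old->new): [67 69]
  11. access 90: MISS, evict 67. Cache (old->new): [69 90]
  12. access 2: MISS, evict 69. Cache (old->new): [90 2]
  13. access 69: MISS, evict 90. Cache (old->new): [2 69]
  14. access 90: MISS, evict 2. Cache (old->new): [69 90]
  15. access 2: MISS, evict 69. Cache (old->new): [90 2]
  16. access 2: HIT. Cache (old->new): [90 2]
  17. access 90: HIT. Cache (old->new): [90 2]
  18. access 67: MISS, evict 90. Cache (old->new): [2 67]
  19. access 2: HIT. Cache (old->new): [2 67]
  20. access 2: HIT. Cache (old->new): [2 67]
  21. access 2: HIT. Cache (old->new): [2 67]
  22. access 69: MISS, evict 2. Cache (old->new): [67 69]
  23. access 2: MISS, evict 67. Cache (old->new): [69 2]
  24. access 69: HIT. Cache (old->new): [69 2]
  25. access 2: HIT. Cache (old->new): [69 2]
  26. access 2: HIT. Cache (old->new): [69 2]
  27. access 2: HIT. Cache (old->new): [69 2]
  28. access 2: HIT. Cache (old->new): [69 2]
  29. access 2: HIT. Cache (old->new): [69 2]
Total: 15 hits, 14 misses, 12 evictions

Hit rate = 15/29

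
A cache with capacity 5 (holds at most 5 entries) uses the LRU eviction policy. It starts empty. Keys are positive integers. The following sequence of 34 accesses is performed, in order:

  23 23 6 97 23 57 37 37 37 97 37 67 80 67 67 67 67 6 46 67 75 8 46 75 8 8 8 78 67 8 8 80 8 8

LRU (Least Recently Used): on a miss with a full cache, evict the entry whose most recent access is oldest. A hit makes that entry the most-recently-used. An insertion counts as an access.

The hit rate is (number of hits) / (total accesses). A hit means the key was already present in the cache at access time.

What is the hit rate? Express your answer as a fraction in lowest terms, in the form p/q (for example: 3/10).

Answer: 21/34

Derivation:
LRU simulation (capacity=5):
  1. access 23: MISS. Cache (LRU->MRU): [23]
  2. access 23: HIT. Cache (LRU->MRU): [23]
  3. access 6: MISS. Cache (LRU->MRU): [23 6]
  4. access 97: MISS. Cache (LRU->MRU): [23 6 97]
  5. access 23: HIT. Cache (LRU->MRU): [6 97 23]
  6. access 57: MISS. Cache (LRU->MRU): [6 97 23 57]
  7. access 37: MISS. Cache (LRU->MRU): [6 97 23 57 37]
  8. access 37: HIT. Cache (LRU->MRU): [6 97 23 57 37]
  9. access 37: HIT. Cache (LRU->MRU): [6 97 23 57 37]
  10. access 97: HIT. Cache (LRU->MRU): [6 23 57 37 97]
  11. access 37: HIT. Cache (LRU->MRU): [6 23 57 97 37]
  12. access 67: MISS, evict 6. Cache (LRU->MRU): [23 57 97 37 67]
  13. access 80: MISS, evict 23. Cache (LRU->MRU): [57 97 37 67 80]
  14. access 67: HIT. Cache (LRU->MRU): [57 97 37 80 67]
  15. access 67: HIT. Cache (LRU->MRU): [57 97 37 80 67]
  16. access 67: HIT. Cache (LRU->MRU): [57 97 37 80 67]
  17. access 67: HIT. Cache (LRU->MRU): [57 97 37 80 67]
  18. access 6: MISS, evict 57. Cache (LRU->MRU): [97 37 80 67 6]
  19. access 46: MISS, evict 97. Cache (LRU->MRU): [37 80 67 6 46]
  20. access 67: HIT. Cache (LRU->MRU): [37 80 6 46 67]
  21. access 75: MISS, evict 37. Cache (LRU->MRU): [80 6 46 67 75]
  22. access 8: MISS, evict 80. Cache (LRU->MRU): [6 46 67 75 8]
  23. access 46: HIT. Cache (LRU->MRU): [6 67 75 8 46]
  24. access 75: HIT. Cache (LRU->MRU): [6 67 8 46 75]
  25. access 8: HIT. Cache (LRU->MRU): [6 67 46 75 8]
  26. access 8: HIT. Cache (LRU->MRU): [6 67 46 75 8]
  27. access 8: HIT. Cache (LRU->MRU): [6 67 46 75 8]
  28. access 78: MISS, evict 6. Cache (LRU->MRU): [67 46 75 8 78]
  29. access 67: HIT. Cache (LRU->MRU): [46 75 8 78 67]
  30. access 8: HIT. Cache (LRU->MRU): [46 75 78 67 8]
  31. access 8: HIT. Cache (LRU->MRU): [46 75 78 67 8]
  32. access 80: MISS, evict 46. Cache (LRU->MRU): [75 78 67 8 80]
  33. access 8: HIT. Cache (LRU->MRU): [75 78 67 80 8]
  34. access 8: HIT. Cache (LRU->MRU): [75 78 67 80 8]
Total: 21 hits, 13 misses, 8 evictions

Hit rate = 21/34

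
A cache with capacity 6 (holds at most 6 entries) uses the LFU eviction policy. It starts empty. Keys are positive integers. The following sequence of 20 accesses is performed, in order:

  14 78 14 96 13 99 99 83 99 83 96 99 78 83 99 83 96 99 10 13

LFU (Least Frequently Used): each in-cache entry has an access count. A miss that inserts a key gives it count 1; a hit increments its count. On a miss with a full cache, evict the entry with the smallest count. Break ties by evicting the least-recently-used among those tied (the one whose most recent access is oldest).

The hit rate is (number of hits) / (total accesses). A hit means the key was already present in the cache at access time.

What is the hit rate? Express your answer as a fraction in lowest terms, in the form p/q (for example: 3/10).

LFU simulation (capacity=6):
  1. access 14: MISS. Cache: [14(c=1)]
  2. access 78: MISS. Cache: [14(c=1) 78(c=1)]
  3. access 14: HIT, count now 2. Cache: [78(c=1) 14(c=2)]
  4. access 96: MISS. Cache: [78(c=1) 96(c=1) 14(c=2)]
  5. access 13: MISS. Cache: [78(c=1) 96(c=1) 13(c=1) 14(c=2)]
  6. access 99: MISS. Cache: [78(c=1) 96(c=1) 13(c=1) 99(c=1) 14(c=2)]
  7. access 99: HIT, count now 2. Cache: [78(c=1) 96(c=1) 13(c=1) 14(c=2) 99(c=2)]
  8. access 83: MISS. Cache: [78(c=1) 96(c=1) 13(c=1) 83(c=1) 14(c=2) 99(c=2)]
  9. access 99: HIT, count now 3. Cache: [78(c=1) 96(c=1) 13(c=1) 83(c=1) 14(c=2) 99(c=3)]
  10. access 83: HIT, count now 2. Cache: [78(c=1) 96(c=1) 13(c=1) 14(c=2) 83(c=2) 99(c=3)]
  11. access 96: HIT, count now 2. Cache: [78(c=1) 13(c=1) 14(c=2) 83(c=2) 96(c=2) 99(c=3)]
  12. access 99: HIT, count now 4. Cache: [78(c=1) 13(c=1) 14(c=2) 83(c=2) 96(c=2) 99(c=4)]
  13. access 78: HIT, count now 2. Cache: [13(c=1) 14(c=2) 83(c=2) 96(c=2) 78(c=2) 99(c=4)]
  14. access 83: HIT, count now 3. Cache: [13(c=1) 14(c=2) 96(c=2) 78(c=2) 83(c=3) 99(c=4)]
  15. access 99: HIT, count now 5. Cache: [13(c=1) 14(c=2) 96(c=2) 78(c=2) 83(c=3) 99(c=5)]
  16. access 83: HIT, count now 4. Cache: [13(c=1) 14(c=2) 96(c=2) 78(c=2) 83(c=4) 99(c=5)]
  17. access 96: HIT, count now 3. Cache: [13(c=1) 14(c=2) 78(c=2) 96(c=3) 83(c=4) 99(c=5)]
  18. access 99: HIT, count now 6. Cache: [13(c=1) 14(c=2) 78(c=2) 96(c=3) 83(c=4) 99(c=6)]
  19. access 10: MISS, evict 13(c=1). Cache: [10(c=1) 14(c=2) 78(c=2) 96(c=3) 83(c=4) 99(c=6)]
  20. access 13: MISS, evict 10(c=1). Cache: [13(c=1) 14(c=2) 78(c=2) 96(c=3) 83(c=4) 99(c=6)]
Total: 12 hits, 8 misses, 2 evictions

Hit rate = 12/20 = 3/5

Answer: 3/5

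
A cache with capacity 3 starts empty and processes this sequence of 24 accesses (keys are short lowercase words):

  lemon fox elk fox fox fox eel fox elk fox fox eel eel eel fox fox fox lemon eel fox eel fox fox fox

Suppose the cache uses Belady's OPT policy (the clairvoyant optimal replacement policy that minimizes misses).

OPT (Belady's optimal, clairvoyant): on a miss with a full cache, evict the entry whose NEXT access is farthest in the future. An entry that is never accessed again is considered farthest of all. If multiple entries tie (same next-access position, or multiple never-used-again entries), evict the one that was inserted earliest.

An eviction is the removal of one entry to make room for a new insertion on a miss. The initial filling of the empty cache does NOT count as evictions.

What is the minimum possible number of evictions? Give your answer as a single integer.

OPT (Belady) simulation (capacity=3):
  1. access lemon: MISS. Cache: [lemon]
  2. access fox: MISS. Cache: [lemon fox]
  3. access elk: MISS. Cache: [lemon fox elk]
  4. access fox: HIT. Next use of fox: step 5. Cache: [lemon fox elk]
  5. access fox: HIT. Next use of fox: step 6. Cache: [lemon fox elk]
  6. access fox: HIT. Next use of fox: step 8. Cache: [lemon fox elk]
  7. access eel: MISS, evict lemon (next use: step 18). Cache: [fox elk eel]
  8. access fox: HIT. Next use of fox: step 10. Cache: [fox elk eel]
  9. access elk: HIT. Next use of elk: never. Cache: [fox elk eel]
  10. access fox: HIT. Next use of fox: step 11. Cache: [fox elk eel]
  11. access fox: HIT. Next use of fox: step 15. Cache: [fox elk eel]
  12. access eel: HIT. Next use of eel: step 13. Cache: [fox elk eel]
  13. access eel: HIT. Next use of eel: step 14. Cache: [fox elk eel]
  14. access eel: HIT. Next use of eel: step 19. Cache: [fox elk eel]
  15. access fox: HIT. Next use of fox: step 16. Cache: [fox elk eel]
  16. access fox: HIT. Next use of fox: step 17. Cache: [fox elk eel]
  17. access fox: HIT. Next use of fox: step 20. Cache: [fox elk eel]
  18. access lemon: MISS, evict elk (next use: never). Cache: [fox eel lemon]
  19. access eel: HIT. Next use of eel: step 21. Cache: [fox eel lemon]
  20. access fox: HIT. Next use of fox: step 22. Cache: [fox eel lemon]
  21. access eel: HIT. Next use of eel: never. Cache: [fox eel lemon]
  22. access fox: HIT. Next use of fox: step 23. Cache: [fox eel lemon]
  23. access fox: HIT. Next use of fox: step 24. Cache: [fox eel lemon]
  24. access fox: HIT. Next use of fox: never. Cache: [fox eel lemon]
Total: 19 hits, 5 misses, 2 evictions

Answer: 2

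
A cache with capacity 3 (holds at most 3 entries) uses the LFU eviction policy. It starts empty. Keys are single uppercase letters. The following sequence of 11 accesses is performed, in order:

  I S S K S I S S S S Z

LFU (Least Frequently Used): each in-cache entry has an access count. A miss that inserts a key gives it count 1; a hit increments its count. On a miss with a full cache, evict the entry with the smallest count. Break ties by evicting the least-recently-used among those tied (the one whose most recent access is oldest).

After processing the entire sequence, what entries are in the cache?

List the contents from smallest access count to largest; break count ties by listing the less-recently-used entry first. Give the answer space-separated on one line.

Answer: Z I S

Derivation:
LFU simulation (capacity=3):
  1. access I: MISS. Cache: [I(c=1)]
  2. access S: MISS. Cache: [I(c=1) S(c=1)]
  3. access S: HIT, count now 2. Cache: [I(c=1) S(c=2)]
  4. access K: MISS. Cache: [I(c=1) K(c=1) S(c=2)]
  5. access S: HIT, count now 3. Cache: [I(c=1) K(c=1) S(c=3)]
  6. access I: HIT, count now 2. Cache: [K(c=1) I(c=2) S(c=3)]
  7. access S: HIT, count now 4. Cache: [K(c=1) I(c=2) S(c=4)]
  8. access S: HIT, count now 5. Cache: [K(c=1) I(c=2) S(c=5)]
  9. access S: HIT, count now 6. Cache: [K(c=1) I(c=2) S(c=6)]
  10. access S: HIT, count now 7. Cache: [K(c=1) I(c=2) S(c=7)]
  11. access Z: MISS, evict K(c=1). Cache: [Z(c=1) I(c=2) S(c=7)]
Total: 7 hits, 4 misses, 1 evictions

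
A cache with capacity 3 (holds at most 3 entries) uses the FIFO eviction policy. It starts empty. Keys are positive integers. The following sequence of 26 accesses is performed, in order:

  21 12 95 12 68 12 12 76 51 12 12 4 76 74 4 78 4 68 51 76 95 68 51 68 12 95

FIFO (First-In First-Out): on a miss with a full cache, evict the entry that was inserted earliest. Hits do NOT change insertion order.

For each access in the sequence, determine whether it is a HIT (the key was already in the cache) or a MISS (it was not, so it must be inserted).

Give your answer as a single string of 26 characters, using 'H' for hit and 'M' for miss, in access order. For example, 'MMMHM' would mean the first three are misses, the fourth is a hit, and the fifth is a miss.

FIFO simulation (capacity=3):
  1. access 21: MISS. Cache (old->new): [21]
  2. access 12: MISS. Cache (old->new): [21 12]
  3. access 95: MISS. Cache (old->new): [21 12 95]
  4. access 12: HIT. Cache (old->new): [21 12 95]
  5. access 68: MISS, evict 21. Cache (old->new): [12 95 68]
  6. access 12: HIT. Cache (old->new): [12 95 68]
  7. access 12: HIT. Cache (old->new): [12 95 68]
  8. access 76: MISS, evict 12. Cache (old->new): [95 68 76]
  9. access 51: MISS, evict 95. Cache (old->new): [68 76 51]
  10. access 12: MISS, evict 68. Cache (old->new): [76 51 12]
  11. access 12: HIT. Cache (old->new): [76 51 12]
  12. access 4: MISS, evict 76. Cache (old->new): [51 12 4]
  13. access 76: MISS, evict 51. Cache (old->new): [12 4 76]
  14. access 74: MISS, evict 12. Cache (old->new): [4 76 74]
  15. access 4: HIT. Cache (old->new): [4 76 74]
  16. access 78: MISS, evict 4. Cache (old->new): [76 74 78]
  17. access 4: MISS, evict 76. Cache (old->new): [74 78 4]
  18. access 68: MISS, evict 74. Cache (old->new): [78 4 68]
  19. access 51: MISS, evict 78. Cache (old->new): [4 68 51]
  20. access 76: MISS, evict 4. Cache (old->new): [68 51 76]
  21. access 95: MISS, evict 68. Cache (old->new): [51 76 95]
  22. access 68: MISS, evict 51. Cache (old->new): [76 95 68]
  23. access 51: MISS, evict 76. Cache (old->new): [95 68 51]
  24. access 68: HIT. Cache (old->new): [95 68 51]
  25. access 12: MISS, evict 95. Cache (old->new): [68 51 12]
  26. access 95: MISS, evict 68. Cache (old->new): [51 12 95]
Total: 6 hits, 20 misses, 17 evictions

Answer: MMMHMHHMMMHMMMHMMMMMMMMHMM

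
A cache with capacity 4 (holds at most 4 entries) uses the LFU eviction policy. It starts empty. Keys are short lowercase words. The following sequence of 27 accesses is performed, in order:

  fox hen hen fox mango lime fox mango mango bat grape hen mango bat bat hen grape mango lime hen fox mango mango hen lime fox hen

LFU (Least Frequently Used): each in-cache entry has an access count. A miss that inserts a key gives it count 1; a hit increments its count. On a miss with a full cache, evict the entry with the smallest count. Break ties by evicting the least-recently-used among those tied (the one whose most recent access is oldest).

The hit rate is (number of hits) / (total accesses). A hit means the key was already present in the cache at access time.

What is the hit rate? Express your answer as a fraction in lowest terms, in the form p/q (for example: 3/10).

LFU simulation (capacity=4):
  1. access fox: MISS. Cache: [fox(c=1)]
  2. access hen: MISS. Cache: [fox(c=1) hen(c=1)]
  3. access hen: HIT, count now 2. Cache: [fox(c=1) hen(c=2)]
  4. access fox: HIT, count now 2. Cache: [hen(c=2) fox(c=2)]
  5. access mango: MISS. Cache: [mango(c=1) hen(c=2) fox(c=2)]
  6. access lime: MISS. Cache: [mango(c=1) lime(c=1) hen(c=2) fox(c=2)]
  7. access fox: HIT, count now 3. Cache: [mango(c=1) lime(c=1) hen(c=2) fox(c=3)]
  8. access mango: HIT, count now 2. Cache: [lime(c=1) hen(c=2) mango(c=2) fox(c=3)]
  9. access mango: HIT, count now 3. Cache: [lime(c=1) hen(c=2) fox(c=3) mango(c=3)]
  10. access bat: MISS, evict lime(c=1). Cache: [bat(c=1) hen(c=2) fox(c=3) mango(c=3)]
  11. access grape: MISS, evict bat(c=1). Cache: [grape(c=1) hen(c=2) fox(c=3) mango(c=3)]
  12. access hen: HIT, count now 3. Cache: [grape(c=1) fox(c=3) mango(c=3) hen(c=3)]
  13. access mango: HIT, count now 4. Cache: [grape(c=1) fox(c=3) hen(c=3) mango(c=4)]
  14. access bat: MISS, evict grape(c=1). Cache: [bat(c=1) fox(c=3) hen(c=3) mango(c=4)]
  15. access bat: HIT, count now 2. Cache: [bat(c=2) fox(c=3) hen(c=3) mango(c=4)]
  16. access hen: HIT, count now 4. Cache: [bat(c=2) fox(c=3) mango(c=4) hen(c=4)]
  17. access grape: MISS, evict bat(c=2). Cache: [grape(c=1) fox(c=3) mango(c=4) hen(c=4)]
  18. access mango: HIT, count now 5. Cache: [grape(c=1) fox(c=3) hen(c=4) mango(c=5)]
  19. access lime: MISS, evict grape(c=1). Cache: [lime(c=1) fox(c=3) hen(c=4) mango(c=5)]
  20. access hen: HIT, count now 5. Cache: [lime(c=1) fox(c=3) mango(c=5) hen(c=5)]
  21. access fox: HIT, count now 4. Cache: [lime(c=1) fox(c=4) mango(c=5) hen(c=5)]
  22. access mango: HIT, count now 6. Cache: [lime(c=1) fox(c=4) hen(c=5) mango(c=6)]
  23. access mango: HIT, count now 7. Cache: [lime(c=1) fox(c=4) hen(c=5) mango(c=7)]
  24. access hen: HIT, count now 6. Cache: [lime(c=1) fox(c=4) hen(c=6) mango(c=7)]
  25. access lime: HIT, count now 2. Cache: [lime(c=2) fox(c=4) hen(c=6) mango(c=7)]
  26. access fox: HIT, count now 5. Cache: [lime(c=2) fox(c=5) hen(c=6) mango(c=7)]
  27. access hen: HIT, count now 7. Cache: [lime(c=2) fox(c=5) mango(c=7) hen(c=7)]
Total: 18 hits, 9 misses, 5 evictions

Hit rate = 18/27 = 2/3

Answer: 2/3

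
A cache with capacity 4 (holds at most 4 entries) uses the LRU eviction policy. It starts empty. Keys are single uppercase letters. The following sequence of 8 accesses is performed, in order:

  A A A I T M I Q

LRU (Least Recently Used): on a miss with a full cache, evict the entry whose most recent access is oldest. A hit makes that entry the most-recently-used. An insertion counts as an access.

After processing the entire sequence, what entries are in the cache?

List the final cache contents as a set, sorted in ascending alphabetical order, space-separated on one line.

Answer: I M Q T

Derivation:
LRU simulation (capacity=4):
  1. access A: MISS. Cache (LRU->MRU): [A]
  2. access A: HIT. Cache (LRU->MRU): [A]
  3. access A: HIT. Cache (LRU->MRU): [A]
  4. access I: MISS. Cache (LRU->MRU): [A I]
  5. access T: MISS. Cache (LRU->MRU): [A I T]
  6. access M: MISS. Cache (LRU->MRU): [A I T M]
  7. access I: HIT. Cache (LRU->MRU): [A T M I]
  8. access Q: MISS, evict A. Cache (LRU->MRU): [T M I Q]
Total: 3 hits, 5 misses, 1 evictions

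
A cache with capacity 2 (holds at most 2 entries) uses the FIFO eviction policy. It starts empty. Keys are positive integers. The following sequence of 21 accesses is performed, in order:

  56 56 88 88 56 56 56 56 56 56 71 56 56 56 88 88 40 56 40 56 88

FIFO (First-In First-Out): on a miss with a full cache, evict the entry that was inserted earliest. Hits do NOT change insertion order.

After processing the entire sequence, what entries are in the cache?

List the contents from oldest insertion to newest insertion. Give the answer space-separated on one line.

Answer: 56 88

Derivation:
FIFO simulation (capacity=2):
  1. access 56: MISS. Cache (old->new): [56]
  2. access 56: HIT. Cache (old->new): [56]
  3. access 88: MISS. Cache (old->new): [56 88]
  4. access 88: HIT. Cache (old->new): [56 88]
  5. access 56: HIT. Cache (old->new): [56 88]
  6. access 56: HIT. Cache (old->new): [56 88]
  7. access 56: HIT. Cache (old->new): [56 88]
  8. access 56: HIT. Cache (old->new): [56 88]
  9. access 56: HIT. Cache (old->new): [56 88]
  10. access 56: HIT. Cache (old->new): [56 88]
  11. access 71: MISS, evict 56. Cache (old->new): [88 71]
  12. access 56: MISS, evict 88. Cache (old->new): [71 56]
  13. access 56: HIT. Cache (old->new): [71 56]
  14. access 56: HIT. Cache (old->new): [71 56]
  15. access 88: MISS, evict 71. Cache (old->new): [56 88]
  16. access 88: HIT. Cache (old->new): [56 88]
  17. access 40: MISS, evict 56. Cache (old->new): [88 40]
  18. access 56: MISS, evict 88. Cache (old->new): [40 56]
  19. access 40: HIT. Cache (old->new): [40 56]
  20. access 56: HIT. Cache (old->new): [40 56]
  21. access 88: MISS, evict 40. Cache (old->new): [56 88]
Total: 13 hits, 8 misses, 6 evictions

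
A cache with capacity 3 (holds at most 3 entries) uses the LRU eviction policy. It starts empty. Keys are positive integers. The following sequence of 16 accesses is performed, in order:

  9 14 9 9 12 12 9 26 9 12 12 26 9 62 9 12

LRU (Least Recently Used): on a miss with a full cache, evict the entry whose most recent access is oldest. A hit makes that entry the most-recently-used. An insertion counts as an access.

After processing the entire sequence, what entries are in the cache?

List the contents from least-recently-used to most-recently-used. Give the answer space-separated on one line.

LRU simulation (capacity=3):
  1. access 9: MISS. Cache (LRU->MRU): [9]
  2. access 14: MISS. Cache (LRU->MRU): [9 14]
  3. access 9: HIT. Cache (LRU->MRU): [14 9]
  4. access 9: HIT. Cache (LRU->MRU): [14 9]
  5. access 12: MISS. Cache (LRU->MRU): [14 9 12]
  6. access 12: HIT. Cache (LRU->MRU): [14 9 12]
  7. access 9: HIT. Cache (LRU->MRU): [14 12 9]
  8. access 26: MISS, evict 14. Cache (LRU->MRU): [12 9 26]
  9. access 9: HIT. Cache (LRU->MRU): [12 26 9]
  10. access 12: HIT. Cache (LRU->MRU): [26 9 12]
  11. access 12: HIT. Cache (LRU->MRU): [26 9 12]
  12. access 26: HIT. Cache (LRU->MRU): [9 12 26]
  13. access 9: HIT. Cache (LRU->MRU): [12 26 9]
  14. access 62: MISS, evict 12. Cache (LRU->MRU): [26 9 62]
  15. access 9: HIT. Cache (LRU->MRU): [26 62 9]
  16. access 12: MISS, evict 26. Cache (LRU->MRU): [62 9 12]
Total: 10 hits, 6 misses, 3 evictions

Answer: 62 9 12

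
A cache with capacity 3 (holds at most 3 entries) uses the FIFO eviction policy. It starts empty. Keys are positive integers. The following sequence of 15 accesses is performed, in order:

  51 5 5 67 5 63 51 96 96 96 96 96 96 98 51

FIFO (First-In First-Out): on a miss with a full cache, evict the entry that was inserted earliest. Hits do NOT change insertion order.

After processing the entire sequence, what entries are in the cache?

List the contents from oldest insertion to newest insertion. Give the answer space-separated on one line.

FIFO simulation (capacity=3):
  1. access 51: MISS. Cache (old->new): [51]
  2. access 5: MISS. Cache (old->new): [51 5]
  3. access 5: HIT. Cache (old->new): [51 5]
  4. access 67: MISS. Cache (old->new): [51 5 67]
  5. access 5: HIT. Cache (old->new): [51 5 67]
  6. access 63: MISS, evict 51. Cache (old->new): [5 67 63]
  7. access 51: MISS, evict 5. Cache (old->new): [67 63 51]
  8. access 96: MISS, evict 67. Cache (old->new): [63 51 96]
  9. access 96: HIT. Cache (old->new): [63 51 96]
  10. access 96: HIT. Cache (old->new): [63 51 96]
  11. access 96: HIT. Cache (old->new): [63 51 96]
  12. access 96: HIT. Cache (old->new): [63 51 96]
  13. access 96: HIT. Cache (old->new): [63 51 96]
  14. access 98: MISS, evict 63. Cache (old->new): [51 96 98]
  15. access 51: HIT. Cache (old->new): [51 96 98]
Total: 8 hits, 7 misses, 4 evictions

Answer: 51 96 98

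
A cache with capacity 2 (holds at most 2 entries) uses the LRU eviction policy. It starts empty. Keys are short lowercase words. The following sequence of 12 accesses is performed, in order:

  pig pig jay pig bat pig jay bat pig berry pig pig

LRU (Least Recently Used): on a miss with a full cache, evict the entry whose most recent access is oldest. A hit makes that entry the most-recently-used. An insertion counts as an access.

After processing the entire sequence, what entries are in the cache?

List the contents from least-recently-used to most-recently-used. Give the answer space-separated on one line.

Answer: berry pig

Derivation:
LRU simulation (capacity=2):
  1. access pig: MISS. Cache (LRU->MRU): [pig]
  2. access pig: HIT. Cache (LRU->MRU): [pig]
  3. access jay: MISS. Cache (LRU->MRU): [pig jay]
  4. access pig: HIT. Cache (LRU->MRU): [jay pig]
  5. access bat: MISS, evict jay. Cache (LRU->MRU): [pig bat]
  6. access pig: HIT. Cache (LRU->MRU): [bat pig]
  7. access jay: MISS, evict bat. Cache (LRU->MRU): [pig jay]
  8. access bat: MISS, evict pig. Cache (LRU->MRU): [jay bat]
  9. access pig: MISS, evict jay. Cache (LRU->MRU): [bat pig]
  10. access berry: MISS, evict bat. Cache (LRU->MRU): [pig berry]
  11. access pig: HIT. Cache (LRU->MRU): [berry pig]
  12. access pig: HIT. Cache (LRU->MRU): [berry pig]
Total: 5 hits, 7 misses, 5 evictions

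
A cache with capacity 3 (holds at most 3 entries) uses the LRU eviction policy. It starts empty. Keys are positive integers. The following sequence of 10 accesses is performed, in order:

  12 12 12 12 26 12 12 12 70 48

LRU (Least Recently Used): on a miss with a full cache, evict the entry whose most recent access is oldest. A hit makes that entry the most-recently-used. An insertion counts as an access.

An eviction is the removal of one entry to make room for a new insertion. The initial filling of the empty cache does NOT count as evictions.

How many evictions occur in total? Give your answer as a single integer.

Answer: 1

Derivation:
LRU simulation (capacity=3):
  1. access 12: MISS. Cache (LRU->MRU): [12]
  2. access 12: HIT. Cache (LRU->MRU): [12]
  3. access 12: HIT. Cache (LRU->MRU): [12]
  4. access 12: HIT. Cache (LRU->MRU): [12]
  5. access 26: MISS. Cache (LRU->MRU): [12 26]
  6. access 12: HIT. Cache (LRU->MRU): [26 12]
  7. access 12: HIT. Cache (LRU->MRU): [26 12]
  8. access 12: HIT. Cache (LRU->MRU): [26 12]
  9. access 70: MISS. Cache (LRU->MRU): [26 12 70]
  10. access 48: MISS, evict 26. Cache (LRU->MRU): [12 70 48]
Total: 6 hits, 4 misses, 1 evictions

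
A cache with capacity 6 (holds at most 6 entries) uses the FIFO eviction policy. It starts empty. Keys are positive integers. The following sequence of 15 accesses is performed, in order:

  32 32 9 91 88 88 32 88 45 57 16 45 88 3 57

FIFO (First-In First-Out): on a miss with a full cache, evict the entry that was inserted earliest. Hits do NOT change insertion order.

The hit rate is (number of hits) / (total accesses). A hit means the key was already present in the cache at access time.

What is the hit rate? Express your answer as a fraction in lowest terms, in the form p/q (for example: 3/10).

FIFO simulation (capacity=6):
  1. access 32: MISS. Cache (old->new): [32]
  2. access 32: HIT. Cache (old->new): [32]
  3. access 9: MISS. Cache (old->new): [32 9]
  4. access 91: MISS. Cache (old->new): [32 9 91]
  5. access 88: MISS. Cache (old->new): [32 9 91 88]
  6. access 88: HIT. Cache (old->new): [32 9 91 88]
  7. access 32: HIT. Cache (old->new): [32 9 91 88]
  8. access 88: HIT. Cache (old->new): [32 9 91 88]
  9. access 45: MISS. Cache (old->new): [32 9 91 88 45]
  10. access 57: MISS. Cache (old->new): [32 9 91 88 45 57]
  11. access 16: MISS, evict 32. Cache (old->new): [9 91 88 45 57 16]
  12. access 45: HIT. Cache (old->new): [9 91 88 45 57 16]
  13. access 88: HIT. Cache (old->new): [9 91 88 45 57 16]
  14. access 3: MISS, evict 9. Cache (old->new): [91 88 45 57 16 3]
  15. access 57: HIT. Cache (old->new): [91 88 45 57 16 3]
Total: 7 hits, 8 misses, 2 evictions

Hit rate = 7/15

Answer: 7/15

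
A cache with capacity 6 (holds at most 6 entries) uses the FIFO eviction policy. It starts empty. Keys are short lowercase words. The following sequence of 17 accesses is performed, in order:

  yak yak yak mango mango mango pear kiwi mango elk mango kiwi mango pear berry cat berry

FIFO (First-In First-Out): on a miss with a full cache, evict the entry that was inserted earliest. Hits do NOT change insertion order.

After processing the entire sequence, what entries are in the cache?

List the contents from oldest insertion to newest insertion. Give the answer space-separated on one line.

Answer: mango pear kiwi elk berry cat

Derivation:
FIFO simulation (capacity=6):
  1. access yak: MISS. Cache (old->new): [yak]
  2. access yak: HIT. Cache (old->new): [yak]
  3. access yak: HIT. Cache (old->new): [yak]
  4. access mango: MISS. Cache (old->new): [yak mango]
  5. access mango: HIT. Cache (old->new): [yak mango]
  6. access mango: HIT. Cache (old->new): [yak mango]
  7. access pear: MISS. Cache (old->new): [yak mango pear]
  8. access kiwi: MISS. Cache (old->new): [yak mango pear kiwi]
  9. access mango: HIT. Cache (old->new): [yak mango pear kiwi]
  10. access elk: MISS. Cache (old->new): [yak mango pear kiwi elk]
  11. access mango: HIT. Cache (old->new): [yak mango pear kiwi elk]
  12. access kiwi: HIT. Cache (old->new): [yak mango pear kiwi elk]
  13. access mango: HIT. Cache (old->new): [yak mango pear kiwi elk]
  14. access pear: HIT. Cache (old->new): [yak mango pear kiwi elk]
  15. access berry: MISS. Cache (old->new): [yak mango pear kiwi elk berry]
  16. access cat: MISS, evict yak. Cache (old->new): [mango pear kiwi elk berry cat]
  17. access berry: HIT. Cache (old->new): [mango pear kiwi elk berry cat]
Total: 10 hits, 7 misses, 1 evictions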